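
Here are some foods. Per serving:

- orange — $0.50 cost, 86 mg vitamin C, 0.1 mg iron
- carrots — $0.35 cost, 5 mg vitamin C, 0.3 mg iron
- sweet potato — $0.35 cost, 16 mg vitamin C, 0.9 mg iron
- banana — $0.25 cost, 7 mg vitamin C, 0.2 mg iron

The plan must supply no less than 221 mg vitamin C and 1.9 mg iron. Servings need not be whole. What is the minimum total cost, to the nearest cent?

For a min-cost LP with two ≥-constraints, a basic feasible solution has at most two positive variables.
orange only: max(221/86, 1.9/0.1) = 19 servings → $9.50.
carrots only: max(221/5, 1.9/0.3) = 44.2 servings → $15.47.
sweet potato only: max(221/16, 1.9/0.9) = 13.81 servings → $4.83.
banana only: max(221/7, 1.9/0.2) = 31.57 servings → $7.89.
orange + carrots with both tight: 2.245 servings and 5.585 servings → $3.08.
orange + sweet potato with both tight: 2.223 servings and 1.864 servings → $1.76.
orange + banana with both tight: 1.873 servings and 8.564 servings → $3.08.
carrots + sweet potato: the both-tight solution has a negative serving — not a feasible corner.
carrots + banana with both targets exact would need a negative amount; discard.
sweet potato + banana: intersection lies outside the first quadrant.
Cheapest feasible corner: $1.76.

$1.76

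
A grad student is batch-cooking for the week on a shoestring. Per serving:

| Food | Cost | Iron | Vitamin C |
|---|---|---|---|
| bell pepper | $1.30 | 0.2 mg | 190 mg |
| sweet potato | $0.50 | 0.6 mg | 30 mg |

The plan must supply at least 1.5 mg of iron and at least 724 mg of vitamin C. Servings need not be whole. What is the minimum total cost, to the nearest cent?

At the optimum either one food covers both requirements or two foods hit both targets exactly; no other combination can be cheaper.
bell pepper only: max(1.5/0.2, 724/190) = 7.5 servings → $9.75.
sweet potato only: max(1.5/0.6, 724/30) = 24.13 servings → $12.07.
bell pepper + sweet potato with both tight: 3.606 servings and 1.298 servings → $5.34.
The minimum over all feasible corners is $5.34.

$5.34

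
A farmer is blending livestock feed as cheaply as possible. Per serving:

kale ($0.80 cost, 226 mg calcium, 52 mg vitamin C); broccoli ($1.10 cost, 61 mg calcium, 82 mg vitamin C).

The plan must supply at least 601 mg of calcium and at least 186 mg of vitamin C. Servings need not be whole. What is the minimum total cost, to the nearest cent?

$2.75

kale only: max(601/226, 186/52) = 3.577 servings → $2.86.
broccoli only: max(601/61, 186/82) = 9.852 servings → $10.84.
kale + broccoli with both tight: 2.47 servings and 0.7021 servings → $2.75.
So the least-cost plan costs $2.75.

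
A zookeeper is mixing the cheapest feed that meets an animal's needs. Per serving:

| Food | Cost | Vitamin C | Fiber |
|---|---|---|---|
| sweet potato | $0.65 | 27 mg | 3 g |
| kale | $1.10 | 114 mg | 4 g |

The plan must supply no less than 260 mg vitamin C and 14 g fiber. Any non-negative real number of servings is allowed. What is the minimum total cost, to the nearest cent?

$3.43

Two binding constraints pin down two serving amounts, so the optimal mix uses at most two foods. The candidates are each food alone (scaled to the tighter of vitamin C/fiber) and each pair with both constraints tight.
sweet potato only: max(260/27, 14/3) = 9.63 servings → $6.26.
kale only: max(260/114, 14/4) = 3.5 servings → $3.85.
sweet potato + kale with both tight: 2.376 servings and 1.718 servings → $3.43.
The minimum over all feasible corners is $3.43.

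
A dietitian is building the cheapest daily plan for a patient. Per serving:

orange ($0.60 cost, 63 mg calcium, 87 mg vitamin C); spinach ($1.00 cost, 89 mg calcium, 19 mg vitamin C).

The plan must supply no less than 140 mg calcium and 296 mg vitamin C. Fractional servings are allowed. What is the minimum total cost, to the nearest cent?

$2.04

For a min-cost LP with two ≥-constraints, a basic feasible solution has at most two positive variables.
orange only: max(140/63, 296/87) = 3.402 servings → $2.04.
spinach only: max(140/89, 296/19) = 15.58 servings → $15.58.
orange + spinach: the both-tight solution has a negative serving — not a feasible corner.
So the least-cost plan costs $2.04.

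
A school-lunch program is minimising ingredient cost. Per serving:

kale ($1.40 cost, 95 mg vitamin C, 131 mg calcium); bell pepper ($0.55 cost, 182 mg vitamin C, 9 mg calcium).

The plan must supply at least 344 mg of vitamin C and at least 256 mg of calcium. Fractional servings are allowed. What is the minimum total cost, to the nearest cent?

Compare the cost at each extreme point of the feasible region.
kale only: max(344/95, 256/131) = 3.621 servings → $5.07.
bell pepper only: max(344/182, 256/9) = 28.44 servings → $15.64.
kale + bell pepper with both tight: 1.892 servings and 0.9024 servings → $3.15.
The minimum over all feasible corners is $3.15.

$3.15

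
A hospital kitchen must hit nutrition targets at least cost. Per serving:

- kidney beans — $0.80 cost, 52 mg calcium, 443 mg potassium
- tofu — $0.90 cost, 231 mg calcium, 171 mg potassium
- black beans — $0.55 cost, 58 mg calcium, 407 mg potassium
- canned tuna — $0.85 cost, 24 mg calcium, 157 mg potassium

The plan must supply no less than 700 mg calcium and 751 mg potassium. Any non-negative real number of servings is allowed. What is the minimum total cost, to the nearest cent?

$2.93

This is a tiny linear program; its minimum lies at a vertex of the feasible set. List the vertices and price them.
kidney beans only: max(700/52, 751/443) = 13.46 servings → $10.77.
tofu only: max(700/231, 751/171) = 4.392 servings → $3.95.
black beans only: max(700/58, 751/407) = 12.07 servings → $6.64.
canned tuna only: max(700/24, 751/157) = 29.17 servings → $24.79.
kidney beans + tofu with both tight: 0.5756 servings and 2.901 servings → $3.07.
kidney beans + black beans: the both-tight solution has a negative serving — not a feasible corner.
kidney beans + canned tuna: the both-tight solution has a negative serving — not a feasible corner.
tofu + black beans with both tight: 2.87 servings and 0.6395 servings → $2.93.
tofu + canned tuna with both tight: 2.857 servings and 1.672 servings → $3.99.
black beans + canned tuna: intersection lies outside the first quadrant.
So the least-cost plan costs $2.93.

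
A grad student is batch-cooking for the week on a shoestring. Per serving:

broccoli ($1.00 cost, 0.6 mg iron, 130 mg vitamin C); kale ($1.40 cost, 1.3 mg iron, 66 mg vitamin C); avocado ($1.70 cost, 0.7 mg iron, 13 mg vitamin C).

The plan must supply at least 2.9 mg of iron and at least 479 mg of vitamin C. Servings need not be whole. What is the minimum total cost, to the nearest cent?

The cheapest plan sits at a corner of the feasible region — with two constraints it uses at most two foods.
broccoli only: max(2.9/0.6, 479/130) = 4.833 servings → $4.83.
kale only: max(2.9/1.3, 479/66) = 7.258 servings → $10.16.
avocado only: max(2.9/0.7, 479/13) = 36.85 servings → $62.64.
broccoli + kale with both tight: 3.333 servings and 0.6924 servings → $4.30.
broccoli + avocado with both tight: 3.577 servings and 1.077 servings → $5.41.
kale + avocado: intersection lies outside the first quadrant.
The minimum over all feasible corners is $4.30.

$4.30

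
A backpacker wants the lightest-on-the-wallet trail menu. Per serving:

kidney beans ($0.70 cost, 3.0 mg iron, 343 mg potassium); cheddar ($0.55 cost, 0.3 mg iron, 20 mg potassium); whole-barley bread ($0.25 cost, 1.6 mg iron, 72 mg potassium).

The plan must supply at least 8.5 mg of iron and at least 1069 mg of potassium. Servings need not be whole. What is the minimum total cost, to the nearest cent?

With two linear requirements the optimum uses one or two foods; enumerate the corners.
kidney beans only: max(8.5/3.0, 1069/343) = 3.117 servings → $2.18.
cheddar only: max(8.5/0.3, 1069/20) = 53.45 servings → $29.40.
whole-barley bread only: max(8.5/1.6, 1069/72) = 14.85 servings → $3.71.
kidney beans + cheddar: intersection lies outside the first quadrant.
kidney beans + whole-barley bread with both targets exact would need a negative amount; discard.
cheddar + whole-barley bread: intersection lies outside the first quadrant.
So the least-cost plan costs $2.18.

$2.18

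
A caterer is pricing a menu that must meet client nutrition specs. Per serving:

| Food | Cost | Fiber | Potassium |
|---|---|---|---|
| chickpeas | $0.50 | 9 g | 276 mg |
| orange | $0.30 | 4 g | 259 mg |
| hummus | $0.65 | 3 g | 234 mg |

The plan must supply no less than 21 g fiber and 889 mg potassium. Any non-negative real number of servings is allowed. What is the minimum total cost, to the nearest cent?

Two binding constraints pin down two serving amounts, so the optimal mix uses at most two foods. The candidates are each food alone (scaled to the tighter of fiber/potassium) and each pair with both constraints tight.
chickpeas only: max(21/9, 889/276) = 3.221 servings → $1.61.
orange only: max(21/4, 889/259) = 5.25 servings → $1.57.
hummus only: max(21/3, 889/234) = 7 servings → $4.55.
chickpeas + orange with both tight: 1.535 servings and 1.797 servings → $1.31.
chickpeas + hummus with both tight: 1.758 servings and 1.725 servings → $2.00.
orange + hummus: the both-tight solution has a negative serving — not a feasible corner.
So the least-cost plan costs $1.31.

$1.31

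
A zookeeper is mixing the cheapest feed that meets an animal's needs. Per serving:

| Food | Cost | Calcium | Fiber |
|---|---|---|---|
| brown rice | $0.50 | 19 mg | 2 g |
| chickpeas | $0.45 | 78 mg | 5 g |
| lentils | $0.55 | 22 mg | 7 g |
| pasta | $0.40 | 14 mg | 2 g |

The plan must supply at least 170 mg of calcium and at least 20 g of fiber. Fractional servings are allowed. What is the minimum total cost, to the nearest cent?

$1.67

The cheapest plan sits at a corner of the feasible region — with two constraints it uses at most two foods.
brown rice only: max(170/19, 20/2) = 10 servings → $5.00.
chickpeas only: max(170/78, 20/5) = 4 servings → $1.80.
lentils only: max(170/22, 20/7) = 7.727 servings → $4.25.
pasta only: max(170/14, 20/2) = 12.14 servings → $4.86.
brown rice + chickpeas with both targets exact would need a negative amount; discard.
brown rice + lentils with both tight: 8.427 servings and 0.4494 servings → $4.46.
brown rice + pasta with both tight: 6 servings and 4 servings → $4.60.
chickpeas + lentils with both tight: 1.72 servings and 1.628 servings → $1.67.
chickpeas + pasta with both tight: 0.6977 servings and 8.256 servings → $3.62.
lentils + pasta with both targets exact would need a negative amount; discard.
So the least-cost plan costs $1.67.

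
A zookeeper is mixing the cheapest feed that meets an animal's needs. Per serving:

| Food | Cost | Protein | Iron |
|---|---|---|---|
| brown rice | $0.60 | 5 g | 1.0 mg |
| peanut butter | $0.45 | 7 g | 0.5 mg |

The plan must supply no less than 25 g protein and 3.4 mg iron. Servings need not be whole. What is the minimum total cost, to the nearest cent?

$2.31

A basic optimal solution has at most two foods positive. Try each food alone and each pair with both targets met exactly.
brown rice only: max(25/5, 3.4/1.0) = 5 servings → $3.00.
peanut butter only: max(25/7, 3.4/0.5) = 6.8 servings → $3.06.
brown rice + peanut butter with both tight: 2.511 servings and 1.778 servings → $2.31.
Cheapest feasible corner: $2.31.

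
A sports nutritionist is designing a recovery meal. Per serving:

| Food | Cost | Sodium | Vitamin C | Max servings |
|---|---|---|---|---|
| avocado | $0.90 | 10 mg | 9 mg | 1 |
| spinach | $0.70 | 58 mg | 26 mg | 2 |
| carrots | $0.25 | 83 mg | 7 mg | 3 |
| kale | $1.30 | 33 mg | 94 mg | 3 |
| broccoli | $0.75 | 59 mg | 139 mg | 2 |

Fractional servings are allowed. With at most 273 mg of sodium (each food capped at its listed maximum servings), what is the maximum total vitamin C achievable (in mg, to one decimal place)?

Vitamin C per mg sodium: kale 2.848, broccoli 2.356, avocado 0.9, spinach 0.4483, carrots 0.08434.
Take 3 servings of kale: uses 99 mg sodium, +282.0 mg vitamin C (running total 282.0 mg).
Take 2 servings of broccoli: uses 118 mg sodium, +278.0 mg vitamin C (running total 560.0 mg).
Take 1 serving of avocado: uses 10 mg sodium, +9.0 mg vitamin C (running total 569.0 mg).
Take 0.7931 servings of spinach: uses 46 mg sodium, +20.6 mg vitamin C (running total 589.6 mg).
Greedy by best ratio exhausts the sodium allowance optimally: 589.6 mg.

589.6 mg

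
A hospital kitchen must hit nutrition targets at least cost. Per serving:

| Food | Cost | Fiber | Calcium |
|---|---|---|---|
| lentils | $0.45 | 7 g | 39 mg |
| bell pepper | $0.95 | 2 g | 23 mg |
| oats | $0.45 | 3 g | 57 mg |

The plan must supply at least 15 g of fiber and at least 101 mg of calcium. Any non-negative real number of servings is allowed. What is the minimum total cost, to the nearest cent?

$1.08

lentils only: max(15/7, 101/39) = 2.59 servings → $1.17.
bell pepper only: max(15/2, 101/23) = 7.5 servings → $7.12.
oats only: max(15/3, 101/57) = 5 servings → $2.25.
lentils + bell pepper with both tight: 1.723 servings and 1.47 servings → $2.17.
lentils + oats with both tight: 1.957 servings and 0.4326 servings → $1.08.
bell pepper + oats: intersection lies outside the first quadrant.
The minimum over all feasible corners is $1.08.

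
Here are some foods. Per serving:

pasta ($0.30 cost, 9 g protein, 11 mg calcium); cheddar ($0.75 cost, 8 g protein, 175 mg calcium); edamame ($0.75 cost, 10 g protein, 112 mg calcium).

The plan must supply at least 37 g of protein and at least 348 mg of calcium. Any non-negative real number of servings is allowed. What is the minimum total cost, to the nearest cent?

$2.12

pasta only: max(37/9, 348/11) = 31.64 servings → $9.49.
cheddar only: max(37/8, 348/175) = 4.625 servings → $3.47.
edamame only: max(37/10, 348/112) = 3.7 servings → $2.77.
pasta + cheddar with both tight: 2.482 servings and 1.833 servings → $2.12.
pasta + edamame with both tight: 0.7394 servings and 3.035 servings → $2.50.
cheddar + edamame: intersection lies outside the first quadrant.
So the least-cost plan costs $2.12.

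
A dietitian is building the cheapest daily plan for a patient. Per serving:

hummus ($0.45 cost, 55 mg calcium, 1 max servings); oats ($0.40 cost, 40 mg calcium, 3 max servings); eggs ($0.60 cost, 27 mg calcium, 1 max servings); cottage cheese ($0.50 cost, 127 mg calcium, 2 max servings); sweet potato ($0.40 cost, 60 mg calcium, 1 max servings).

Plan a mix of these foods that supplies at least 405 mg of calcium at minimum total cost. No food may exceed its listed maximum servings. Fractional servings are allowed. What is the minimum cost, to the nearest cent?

Cost per mg of calcium: cottage cheese $0.0039, sweet potato $0.0067, hummus $0.0082, oats $0.0100, eggs $0.0222.
Take 2 servings of cottage cheese: +254.0 mg calcium for $1.00 (total $1.00, still need 151.0 mg).
Take 1 serving of sweet potato: +60.0 mg calcium for $0.40 (total $1.40, still need 91.0 mg).
Take 1 serving of hummus: +55.0 mg calcium for $0.45 (total $1.85, still need 36.0 mg).
Take 0.9 servings of oats: +36.0 mg calcium for $0.36 (total $2.21, still need 0.0 mg).
Greedy by cheapest-per-mg is optimal for a single linear constraint, so the minimum cost is $2.21.

$2.21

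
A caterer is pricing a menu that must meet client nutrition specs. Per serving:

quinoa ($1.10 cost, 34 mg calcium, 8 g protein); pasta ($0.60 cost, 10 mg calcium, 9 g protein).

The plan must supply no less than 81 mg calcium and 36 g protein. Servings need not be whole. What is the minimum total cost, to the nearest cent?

$3.33

With two linear requirements the optimum uses one or two foods; enumerate the corners.
quinoa only: max(81/34, 36/8) = 4.5 servings → $4.95.
pasta only: max(81/10, 36/9) = 8.1 servings → $4.86.
quinoa + pasta with both tight: 1.633 servings and 2.549 servings → $3.33.
The minimum over all feasible corners is $3.33.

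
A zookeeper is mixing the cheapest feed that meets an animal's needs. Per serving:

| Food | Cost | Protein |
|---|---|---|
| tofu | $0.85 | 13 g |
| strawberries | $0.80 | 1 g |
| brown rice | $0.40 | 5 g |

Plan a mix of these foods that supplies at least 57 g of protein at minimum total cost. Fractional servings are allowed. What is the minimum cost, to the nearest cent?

Cost per g of protein: tofu $0.0654, brown rice $0.0800, strawberries $0.8000.
With no serving limits, use only tofu: 57 g / 13 g = 4.385 servings × $0.85 = $3.73.

$3.73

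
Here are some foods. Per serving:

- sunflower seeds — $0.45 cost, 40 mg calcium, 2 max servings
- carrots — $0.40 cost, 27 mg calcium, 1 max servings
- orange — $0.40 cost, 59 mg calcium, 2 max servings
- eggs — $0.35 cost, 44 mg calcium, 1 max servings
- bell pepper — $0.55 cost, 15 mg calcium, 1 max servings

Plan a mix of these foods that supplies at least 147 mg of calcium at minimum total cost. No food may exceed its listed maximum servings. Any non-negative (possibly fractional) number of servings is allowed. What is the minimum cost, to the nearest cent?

$1.03

Cost per mg of calcium: orange $0.0068, eggs $0.0080, sunflower seeds $0.0112, carrots $0.0148, bell pepper $0.0367.
Take 2 servings of orange: +118.0 mg calcium for $0.80 (total $0.80, still need 29.0 mg).
Take 0.6591 servings of eggs: +29.0 mg calcium for $0.23 (total $1.03, still need 0.0 mg).
Greedy by cheapest-per-mg is optimal for a single linear constraint, so the minimum cost is $1.03.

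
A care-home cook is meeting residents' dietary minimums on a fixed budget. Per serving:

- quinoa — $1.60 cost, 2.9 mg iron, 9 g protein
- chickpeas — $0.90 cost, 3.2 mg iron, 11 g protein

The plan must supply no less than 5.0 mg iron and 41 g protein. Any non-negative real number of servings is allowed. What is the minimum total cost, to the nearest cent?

$3.35

Check every corner: each single food scaled to meet both minima, and each pair solved so both constraints bind.
quinoa only: max(5.0/2.9, 41/9) = 4.556 servings → $7.29.
chickpeas only: max(5.0/3.2, 41/11) = 3.727 servings → $3.35.
quinoa + chickpeas with both targets exact would need a negative amount; discard.
The minimum over all feasible corners is $3.35.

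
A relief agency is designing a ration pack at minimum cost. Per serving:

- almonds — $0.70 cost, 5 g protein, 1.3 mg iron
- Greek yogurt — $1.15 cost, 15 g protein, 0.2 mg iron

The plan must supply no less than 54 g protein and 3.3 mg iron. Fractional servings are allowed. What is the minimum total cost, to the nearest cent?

For a min-cost LP with two ≥-constraints, a basic feasible solution has at most two positive variables.
almonds only: max(54/5, 3.3/1.3) = 10.8 servings → $7.56.
Greek yogurt only: max(54/15, 3.3/0.2) = 16.5 servings → $18.98.
almonds + Greek yogurt with both tight: 2.092 servings and 2.903 servings → $4.80.
The minimum over all feasible corners is $4.80.

$4.80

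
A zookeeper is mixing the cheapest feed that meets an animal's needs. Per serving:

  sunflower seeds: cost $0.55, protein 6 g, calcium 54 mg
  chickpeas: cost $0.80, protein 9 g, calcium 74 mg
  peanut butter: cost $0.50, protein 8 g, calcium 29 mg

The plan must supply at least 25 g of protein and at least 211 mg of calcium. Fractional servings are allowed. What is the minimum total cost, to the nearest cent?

A basic optimal solution has at most two foods positive. Try each food alone and each pair with both targets met exactly.
sunflower seeds only: max(25/6, 211/54) = 4.167 servings → $2.29.
chickpeas only: max(25/9, 211/74) = 2.851 servings → $2.28.
peanut butter only: max(25/8, 211/29) = 7.276 servings → $3.64.
sunflower seeds + chickpeas with both tight: 1.167 servings and 2 servings → $2.24.
sunflower seeds + peanut butter with both tight: 3.733 servings and 0.3256 servings → $2.22.
chickpeas + peanut butter: the both-tight solution has a negative serving — not a feasible corner.
Cheapest feasible corner: $2.22.

$2.22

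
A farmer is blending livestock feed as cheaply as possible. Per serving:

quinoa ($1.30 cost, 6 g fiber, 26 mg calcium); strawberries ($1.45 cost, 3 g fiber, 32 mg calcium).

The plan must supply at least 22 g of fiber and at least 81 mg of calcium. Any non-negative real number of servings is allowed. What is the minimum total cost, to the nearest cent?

$4.77

Check every corner: each single food scaled to meet both minima, and each pair solved so both constraints bind.
quinoa only: max(22/6, 81/26) = 3.667 servings → $4.77.
strawberries only: max(22/3, 81/32) = 7.333 servings → $10.63.
quinoa + strawberries: intersection lies outside the first quadrant.
So the least-cost plan costs $4.77.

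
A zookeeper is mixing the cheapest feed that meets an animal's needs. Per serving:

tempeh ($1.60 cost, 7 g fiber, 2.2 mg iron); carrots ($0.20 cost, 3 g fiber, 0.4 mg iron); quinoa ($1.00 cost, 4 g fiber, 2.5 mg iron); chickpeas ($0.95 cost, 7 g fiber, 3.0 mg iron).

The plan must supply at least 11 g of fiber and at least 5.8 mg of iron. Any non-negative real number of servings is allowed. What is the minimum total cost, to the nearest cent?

$1.84

This is a tiny linear program; its minimum lies at a vertex of the feasible set. List the vertices and price them.
tempeh only: max(11/7, 5.8/2.2) = 2.636 servings → $4.22.
carrots only: max(11/3, 5.8/0.4) = 14.5 servings → $2.90.
quinoa only: max(11/4, 5.8/2.5) = 2.75 servings → $2.75.
chickpeas only: max(11/7, 5.8/3.0) = 1.933 servings → $1.84.
tempeh + carrots with both targets exact would need a negative amount; discard.
tempeh + quinoa with both tight: 0.4943 servings and 1.885 servings → $2.68.
tempeh + chickpeas: intersection lies outside the first quadrant.
carrots + quinoa with both tight: 0.7288 servings and 2.203 servings → $2.35.
carrots + chickpeas with both targets exact would need a negative amount; discard.
quinoa + chickpeas with both tight: 1.382 servings and 0.7818 servings → $2.12.
So the least-cost plan costs $1.84.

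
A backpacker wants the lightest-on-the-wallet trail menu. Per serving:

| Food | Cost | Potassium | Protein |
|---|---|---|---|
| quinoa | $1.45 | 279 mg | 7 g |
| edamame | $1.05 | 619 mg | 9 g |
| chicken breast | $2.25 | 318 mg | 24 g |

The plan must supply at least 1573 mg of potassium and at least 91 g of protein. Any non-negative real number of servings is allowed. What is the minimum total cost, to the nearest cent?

An LP optimum is at a vertex; with two nutrient constraints at most two foods are used. Check each candidate.
quinoa only: max(1573/279, 91/7) = 13 servings → $18.85.
edamame only: max(1573/619, 91/9) = 10.11 servings → $10.62.
chicken breast only: max(1573/318, 91/24) = 4.947 servings → $11.13.
quinoa + edamame: the both-tight solution has a negative serving — not a feasible corner.
quinoa + chicken breast with both tight: 1.972 servings and 3.217 servings → $10.10.
edamame + chicken breast with both tight: 0.7349 servings and 3.516 servings → $8.68.
The minimum over all feasible corners is $8.68.

$8.68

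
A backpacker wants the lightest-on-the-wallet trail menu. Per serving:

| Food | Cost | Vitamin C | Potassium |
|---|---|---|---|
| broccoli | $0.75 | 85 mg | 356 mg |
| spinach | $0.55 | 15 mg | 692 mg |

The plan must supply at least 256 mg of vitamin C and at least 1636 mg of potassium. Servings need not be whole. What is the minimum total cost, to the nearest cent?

$2.63

Check every corner: each single food scaled to meet both minima, and each pair solved so both constraints bind.
broccoli only: max(256/85, 1636/356) = 4.596 servings → $3.45.
spinach only: max(256/15, 1636/692) = 17.07 servings → $9.39.
broccoli + spinach with both tight: 2.854 servings and 0.8961 servings → $2.63.
So the least-cost plan costs $2.63.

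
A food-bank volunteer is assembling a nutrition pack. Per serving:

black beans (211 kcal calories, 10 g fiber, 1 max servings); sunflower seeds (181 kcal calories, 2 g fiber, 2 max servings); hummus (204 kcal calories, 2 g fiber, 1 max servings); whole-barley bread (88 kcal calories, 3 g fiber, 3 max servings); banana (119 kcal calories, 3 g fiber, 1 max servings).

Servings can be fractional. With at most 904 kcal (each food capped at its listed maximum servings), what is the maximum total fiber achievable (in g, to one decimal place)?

Fiber per kcal: black beans 0.04739, whole-barley bread 0.03409, banana 0.02521, sunflower seeds 0.01105, hummus 0.009804.
Take 1 serving of black beans: uses 211 kcal, +10.0 g fiber (running total 10.0 g).
Take 3 servings of whole-barley bread: uses 264 kcal, +9.0 g fiber (running total 19.0 g).
Take 1 serving of banana: uses 119 kcal, +3.0 g fiber (running total 22.0 g).
Take 1.713 servings of sunflower seeds: uses 310 kcal, +3.4 g fiber (running total 25.4 g).
Filling greedily by fiber-per-kcal is optimal for one linear limit, giving 25.4 g.

25.4 g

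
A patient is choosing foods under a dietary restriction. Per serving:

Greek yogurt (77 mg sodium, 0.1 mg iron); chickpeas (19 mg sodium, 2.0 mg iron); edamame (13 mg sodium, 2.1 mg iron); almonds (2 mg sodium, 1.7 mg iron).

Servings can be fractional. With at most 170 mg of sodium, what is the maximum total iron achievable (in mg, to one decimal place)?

Iron per mg sodium: almonds 0.85, edamame 0.1615, chickpeas 0.1053, Greek yogurt 0.001299.
With no serving limits, spend the whole sodium allowance on almonds: 170 mg / 2 mg × 1.7 mg = 144.5 mg.

144.5 mg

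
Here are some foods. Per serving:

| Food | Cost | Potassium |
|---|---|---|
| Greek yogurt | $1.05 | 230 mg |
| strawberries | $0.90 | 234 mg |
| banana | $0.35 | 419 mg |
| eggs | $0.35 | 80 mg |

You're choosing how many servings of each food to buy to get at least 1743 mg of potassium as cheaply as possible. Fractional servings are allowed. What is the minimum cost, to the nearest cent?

$1.46

Cost per mg of potassium: banana $0.0008, strawberries $0.0038, eggs $0.0044, Greek yogurt $0.0046.
With no serving limits, use only banana: 1743 mg / 419 mg = 4.16 servings × $0.35 = $1.46.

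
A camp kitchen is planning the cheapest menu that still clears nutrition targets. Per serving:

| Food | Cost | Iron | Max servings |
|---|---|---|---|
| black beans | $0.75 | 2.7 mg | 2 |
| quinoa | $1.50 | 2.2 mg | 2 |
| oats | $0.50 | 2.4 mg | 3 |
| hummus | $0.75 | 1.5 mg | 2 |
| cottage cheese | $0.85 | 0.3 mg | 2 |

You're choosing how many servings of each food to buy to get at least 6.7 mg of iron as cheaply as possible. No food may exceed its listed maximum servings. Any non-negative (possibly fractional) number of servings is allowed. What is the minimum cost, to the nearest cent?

$1.40

Cost per mg of iron: oats $0.2083, black beans $0.2778, hummus $0.5000, quinoa $0.6818, cottage cheese $2.8333.
Take 2.792 servings of oats: +6.7 mg iron for $1.40 (total $1.40, still need 0.0 mg).
Greedy by cheapest-per-mg is optimal for a single linear constraint, so the minimum cost is $1.40.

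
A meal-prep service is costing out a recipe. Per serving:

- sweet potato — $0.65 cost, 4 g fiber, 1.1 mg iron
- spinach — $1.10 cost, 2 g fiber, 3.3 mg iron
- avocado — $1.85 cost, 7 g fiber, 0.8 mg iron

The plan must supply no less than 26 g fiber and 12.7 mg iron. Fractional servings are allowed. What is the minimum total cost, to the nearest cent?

An LP optimum is at a vertex; with two nutrient constraints at most two foods are used. Check each candidate.
sweet potato only: max(26/4, 12.7/1.1) = 11.55 servings → $7.50.
spinach only: max(26/2, 12.7/3.3) = 13 servings → $14.30.
avocado only: max(26/7, 12.7/0.8) = 15.88 servings → $29.37.
sweet potato + spinach with both tight: 5.491 servings and 2.018 servings → $5.79.
sweet potato + avocado: intersection lies outside the first quadrant.
spinach + avocado with both tight: 3.167 servings and 2.809 servings → $8.68.
So the least-cost plan costs $5.79.

$5.79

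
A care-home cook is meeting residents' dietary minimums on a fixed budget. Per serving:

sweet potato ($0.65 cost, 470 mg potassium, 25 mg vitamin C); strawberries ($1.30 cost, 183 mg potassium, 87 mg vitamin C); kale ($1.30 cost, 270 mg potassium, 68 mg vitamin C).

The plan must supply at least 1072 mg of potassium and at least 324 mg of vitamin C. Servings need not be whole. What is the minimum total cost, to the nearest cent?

This is a tiny linear program; its minimum lies at a vertex of the feasible set. List the vertices and price them.
sweet potato only: max(1072/470, 324/25) = 12.96 servings → $8.42.
strawberries only: max(1072/183, 324/87) = 5.858 servings → $7.62.
kale only: max(1072/270, 324/68) = 4.765 servings → $6.19.
sweet potato + strawberries with both tight: 0.9355 servings and 3.455 servings → $5.10.
sweet potato + kale: intersection lies outside the first quadrant.
strawberries + kale with both tight: 1.32 servings and 3.076 servings → $5.71.
Cheapest feasible corner: $5.10.

$5.10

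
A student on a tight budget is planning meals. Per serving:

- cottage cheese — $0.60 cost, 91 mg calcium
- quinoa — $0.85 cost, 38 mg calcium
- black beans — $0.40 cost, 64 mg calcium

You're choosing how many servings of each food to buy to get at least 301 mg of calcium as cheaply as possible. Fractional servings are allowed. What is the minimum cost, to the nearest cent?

$1.88

Cost per mg of calcium: black beans $0.0063, cottage cheese $0.0066, quinoa $0.0224.
With no serving limits, use only black beans: 301 mg / 64 mg = 4.703 servings × $0.40 = $1.88.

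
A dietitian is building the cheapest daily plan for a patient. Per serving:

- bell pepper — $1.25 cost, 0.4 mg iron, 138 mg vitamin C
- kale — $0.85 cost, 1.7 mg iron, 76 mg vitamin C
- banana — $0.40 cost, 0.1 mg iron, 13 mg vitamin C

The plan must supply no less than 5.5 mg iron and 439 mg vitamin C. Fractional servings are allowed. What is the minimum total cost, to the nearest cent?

$4.44

This is a tiny linear program; its minimum lies at a vertex of the feasible set. List the vertices and price them.
bell pepper only: max(5.5/0.4, 439/138) = 13.75 servings → $17.19.
kale only: max(5.5/1.7, 439/76) = 5.776 servings → $4.91.
banana only: max(5.5/0.1, 439/13) = 55 servings → $22.00.
bell pepper + kale with both tight: 1.608 servings and 2.857 servings → $4.44.
bell pepper + banana with both targets exact would need a negative amount; discard.
kale + banana with both tight: 1.903 servings and 22.64 servings → $10.67.
Cheapest feasible corner: $4.44.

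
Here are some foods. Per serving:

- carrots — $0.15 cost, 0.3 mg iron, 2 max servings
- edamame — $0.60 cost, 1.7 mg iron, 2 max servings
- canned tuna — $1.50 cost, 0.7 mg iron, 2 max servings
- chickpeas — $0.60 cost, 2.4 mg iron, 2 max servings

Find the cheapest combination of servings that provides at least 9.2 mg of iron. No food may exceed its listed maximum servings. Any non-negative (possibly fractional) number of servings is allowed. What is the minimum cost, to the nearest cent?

$3.56

Cost per mg of iron: chickpeas $0.2500, edamame $0.3529, carrots $0.5000, canned tuna $2.1429.
Take 2 servings of chickpeas: +4.8 mg iron for $1.20 (total $1.20, still need 4.4 mg).
Take 2 servings of edamame: +3.4 mg iron for $1.20 (total $2.40, still need 1.0 mg).
Take 2 servings of carrots: +0.6 mg iron for $0.30 (total $2.70, still need 0.4 mg).
Take 0.5714 servings of canned tuna: +0.4 mg iron for $0.86 (total $3.56, still need 0.0 mg).
Greedy by cheapest-per-mg is optimal for a single linear constraint, so the minimum cost is $3.56.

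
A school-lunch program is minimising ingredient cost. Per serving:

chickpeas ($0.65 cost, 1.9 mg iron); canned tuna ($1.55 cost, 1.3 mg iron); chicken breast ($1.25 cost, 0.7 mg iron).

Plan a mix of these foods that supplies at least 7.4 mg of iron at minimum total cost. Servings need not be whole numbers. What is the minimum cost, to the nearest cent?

$2.53

Cost per mg of iron: chickpeas $0.3421, canned tuna $1.1923, chicken breast $1.7857.
With no serving limits, use only chickpeas: 7.4 mg / 1.9 mg = 3.895 servings × $0.65 = $2.53.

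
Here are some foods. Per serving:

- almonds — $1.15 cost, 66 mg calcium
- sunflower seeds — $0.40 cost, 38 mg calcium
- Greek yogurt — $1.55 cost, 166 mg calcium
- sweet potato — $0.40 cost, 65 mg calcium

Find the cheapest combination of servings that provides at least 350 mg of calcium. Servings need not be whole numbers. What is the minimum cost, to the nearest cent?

Cost per mg of calcium: sweet potato $0.0062, Greek yogurt $0.0093, sunflower seeds $0.0105, almonds $0.0174.
With no serving limits, use only sweet potato: 350 mg / 65 mg = 5.385 servings × $0.40 = $2.15.

$2.15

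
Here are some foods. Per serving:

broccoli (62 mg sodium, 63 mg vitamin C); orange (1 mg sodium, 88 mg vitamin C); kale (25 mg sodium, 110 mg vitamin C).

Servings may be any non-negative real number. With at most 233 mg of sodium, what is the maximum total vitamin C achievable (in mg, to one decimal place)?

20504.0 mg

Vitamin C per mg sodium: orange 88, kale 4.4, broccoli 1.016.
With no serving limits, spend the whole sodium allowance on orange: 233 mg / 1 mg × 88 mg = 20504.0 mg.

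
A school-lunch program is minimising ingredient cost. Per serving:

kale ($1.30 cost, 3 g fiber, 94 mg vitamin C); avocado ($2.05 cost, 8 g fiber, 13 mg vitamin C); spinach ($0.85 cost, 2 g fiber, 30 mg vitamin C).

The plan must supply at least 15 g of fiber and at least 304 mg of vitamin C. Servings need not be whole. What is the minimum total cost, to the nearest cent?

$5.51

At the optimum either one food covers both requirements or two foods hit both targets exactly; no other combination can be cheaper.
kale only: max(15/3, 304/94) = 5 servings → $6.50.
avocado only: max(15/8, 304/13) = 23.38 servings → $47.94.
spinach only: max(15/2, 304/30) = 10.13 servings → $8.61.
kale + avocado with both tight: 3.137 servings and 0.6985 servings → $5.51.
kale + spinach with both tight: 1.612 servings and 5.082 servings → $6.42.
avocado + spinach with both targets exact would need a negative amount; discard.
The minimum over all feasible corners is $5.51.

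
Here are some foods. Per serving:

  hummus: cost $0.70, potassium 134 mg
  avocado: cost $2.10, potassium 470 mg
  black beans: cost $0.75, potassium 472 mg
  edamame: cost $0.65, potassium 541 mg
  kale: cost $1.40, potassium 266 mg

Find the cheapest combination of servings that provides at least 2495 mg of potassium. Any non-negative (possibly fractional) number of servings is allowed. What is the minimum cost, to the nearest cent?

Cost per mg of potassium: edamame $0.0012, black beans $0.0016, avocado $0.0045, hummus $0.0052, kale $0.0053.
With no serving limits, use only edamame: 2495 mg / 541 mg = 4.612 servings × $0.65 = $3.00.

$3.00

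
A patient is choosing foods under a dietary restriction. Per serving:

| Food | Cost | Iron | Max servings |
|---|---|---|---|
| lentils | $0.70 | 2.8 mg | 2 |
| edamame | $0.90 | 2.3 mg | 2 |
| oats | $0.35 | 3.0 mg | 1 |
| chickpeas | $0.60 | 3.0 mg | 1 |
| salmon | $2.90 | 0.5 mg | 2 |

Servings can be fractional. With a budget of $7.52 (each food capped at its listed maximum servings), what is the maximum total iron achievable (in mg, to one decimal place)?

16.8 mg

Iron per dollar: oats 8.571, chickpeas 5, lentils 4, edamame 2.556, salmon 0.1724.
Take 1 serving of oats: spends $0.35, +3.0 mg iron (running total 3.0 mg).
Take 1 serving of chickpeas: spends $0.60, +3.0 mg iron (running total 6.0 mg).
Take 2 servings of lentils: spends $1.40, +5.6 mg iron (running total 11.6 mg).
Take 2 servings of edamame: spends $1.80, +4.6 mg iron (running total 16.2 mg).
Take 1.162 servings of salmon: spends $3.37, +0.6 mg iron (running total 16.8 mg).
Greedy by best ratio exhausts the cost allowance optimally: 16.8 mg.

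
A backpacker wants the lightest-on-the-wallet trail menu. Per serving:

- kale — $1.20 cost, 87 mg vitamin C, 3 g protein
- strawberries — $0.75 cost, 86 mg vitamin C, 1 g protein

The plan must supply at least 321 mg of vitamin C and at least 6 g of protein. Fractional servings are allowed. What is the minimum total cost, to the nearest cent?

$3.30

This is a tiny linear program; its minimum lies at a vertex of the feasible set. List the vertices and price them.
kale only: max(321/87, 6/3) = 3.69 servings → $4.43.
strawberries only: max(321/86, 6/1) = 6 servings → $4.50.
kale + strawberries with both tight: 1.14 servings and 2.579 servings → $3.30.
Cheapest feasible corner: $3.30.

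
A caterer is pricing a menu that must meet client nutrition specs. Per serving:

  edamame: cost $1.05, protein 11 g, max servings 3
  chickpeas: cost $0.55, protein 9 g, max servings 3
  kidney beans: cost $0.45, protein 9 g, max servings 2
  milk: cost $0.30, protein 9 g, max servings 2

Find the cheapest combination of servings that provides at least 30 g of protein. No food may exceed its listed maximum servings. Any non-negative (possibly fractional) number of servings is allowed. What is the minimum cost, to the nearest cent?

Cost per g of protein: milk $0.0333, kidney beans $0.0500, chickpeas $0.0611, edamame $0.0955.
Take 2 servings of milk: +18.0 g protein for $0.60 (total $0.60, still need 12.0 g).
Take 1.333 servings of kidney beans: +12.0 g protein for $0.60 (total $1.20, still need 0.0 g).
Filling from the cheapest source first is optimal under one linear minimum: $1.20.

$1.20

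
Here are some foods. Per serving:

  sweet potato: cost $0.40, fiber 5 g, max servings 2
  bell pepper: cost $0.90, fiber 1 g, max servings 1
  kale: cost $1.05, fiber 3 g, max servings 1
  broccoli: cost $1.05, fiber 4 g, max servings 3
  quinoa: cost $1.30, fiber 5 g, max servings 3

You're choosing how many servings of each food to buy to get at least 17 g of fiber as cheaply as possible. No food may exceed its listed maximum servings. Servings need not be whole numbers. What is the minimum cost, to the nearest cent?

Cost per g of fiber: sweet potato $0.0800, quinoa $0.2600, broccoli $0.2625, kale $0.3500, bell pepper $0.9000.
Take 2 servings of sweet potato: +10.0 g fiber for $0.80 (total $0.80, still need 7.0 g).
Take 1.4 servings of quinoa: +7.0 g fiber for $1.82 (total $2.62, still need 0.0 g).
Greedy by cheapest-per-g is optimal for a single linear constraint, so the minimum cost is $2.62.

$2.62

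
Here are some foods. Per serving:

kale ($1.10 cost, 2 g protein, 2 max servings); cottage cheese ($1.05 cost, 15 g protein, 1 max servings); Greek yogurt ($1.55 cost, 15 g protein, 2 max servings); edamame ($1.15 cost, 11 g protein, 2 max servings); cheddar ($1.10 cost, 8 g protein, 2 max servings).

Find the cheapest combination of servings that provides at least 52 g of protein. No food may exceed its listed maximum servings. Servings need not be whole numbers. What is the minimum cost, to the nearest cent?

Cost per g of protein: cottage cheese $0.0700, Greek yogurt $0.1033, edamame $0.1045, cheddar $0.1375, kale $0.5500.
Take 1 serving of cottage cheese: +15.0 g protein for $1.05 (total $1.05, still need 37.0 g).
Take 2 servings of Greek yogurt: +30.0 g protein for $3.10 (total $4.15, still need 7.0 g).
Take 0.6364 servings of edamame: +7.0 g protein for $0.73 (total $4.88, still need 0.0 g).
Filling from the cheapest source first is optimal under one linear minimum: $4.88.

$4.88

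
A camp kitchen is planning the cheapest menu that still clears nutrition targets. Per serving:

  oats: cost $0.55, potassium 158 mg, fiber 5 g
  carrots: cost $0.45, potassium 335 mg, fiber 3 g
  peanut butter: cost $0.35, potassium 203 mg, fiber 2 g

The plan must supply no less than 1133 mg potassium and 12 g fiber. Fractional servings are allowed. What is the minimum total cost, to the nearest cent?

$1.70

The cheapest plan sits at a corner of the feasible region — with two constraints it uses at most two foods.
oats only: max(1133/158, 12/5) = 7.171 servings → $3.94.
carrots only: max(1133/335, 12/3) = 4 servings → $1.80.
peanut butter only: max(1133/203, 12/2) = 6 servings → $2.10.
oats + carrots with both tight: 0.5171 servings and 3.138 servings → $1.70.
oats + peanut butter with both tight: 0.2432 servings and 5.392 servings → $2.02.
carrots + peanut butter: the both-tight solution has a negative serving — not a feasible corner.
Cheapest feasible corner: $1.70.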